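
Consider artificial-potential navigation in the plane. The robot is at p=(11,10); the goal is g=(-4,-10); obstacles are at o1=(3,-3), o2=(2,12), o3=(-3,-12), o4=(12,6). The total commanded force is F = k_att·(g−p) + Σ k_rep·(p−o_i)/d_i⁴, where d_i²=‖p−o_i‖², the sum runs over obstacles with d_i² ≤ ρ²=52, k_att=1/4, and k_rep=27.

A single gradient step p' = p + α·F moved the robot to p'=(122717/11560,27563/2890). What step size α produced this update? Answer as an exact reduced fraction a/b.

α = 1/10

F_att = 1/4·(g−p) = 1/4·(-15,-20) = (-3.7500,-5.0000)
o1: d²=233 > ρ²=52 → inactive
o2: d²=85 > ρ²=52 → inactive
o3: d²=680 > ρ²=52 → inactive
o4: d²=17 ≤ ρ²=52; F_rep = 27·(-1,4)/17² = (-0.0934,0.3737)
F = F_att + ΣF_rep = (-3.8434,-4.6263)
Δp = p'−p = (-0.3843,-0.4626); α = Δx/Fx = (-4443/11560) / (-4443/1156) = 1/10
check: Δy/Fy = (-1337/2890) / (-1337/289) = 1/10 ✓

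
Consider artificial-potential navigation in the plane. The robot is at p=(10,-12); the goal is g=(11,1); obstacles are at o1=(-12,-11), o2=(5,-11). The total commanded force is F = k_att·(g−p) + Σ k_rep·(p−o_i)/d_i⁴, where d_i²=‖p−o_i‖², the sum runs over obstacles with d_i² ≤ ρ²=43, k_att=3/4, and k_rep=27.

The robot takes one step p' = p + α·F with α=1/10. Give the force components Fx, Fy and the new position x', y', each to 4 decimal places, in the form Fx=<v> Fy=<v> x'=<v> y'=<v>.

F_att = 3/4·(g−p) = 3/4·(1,13) = (0.7500,9.7500)
o1: d²=485 > ρ²=43 → inactive
o2: d²=26 ≤ ρ²=43; F_rep = 27·(5,-1)/26² = (0.1997,-0.0399)
F = F_att + ΣF_rep = (0.9497,9.7101)
p' = p + 1/10·F = (10.0950,-11.0290)

Fx=0.9497 Fy=9.7101 x'=10.0950 y'=-11.0290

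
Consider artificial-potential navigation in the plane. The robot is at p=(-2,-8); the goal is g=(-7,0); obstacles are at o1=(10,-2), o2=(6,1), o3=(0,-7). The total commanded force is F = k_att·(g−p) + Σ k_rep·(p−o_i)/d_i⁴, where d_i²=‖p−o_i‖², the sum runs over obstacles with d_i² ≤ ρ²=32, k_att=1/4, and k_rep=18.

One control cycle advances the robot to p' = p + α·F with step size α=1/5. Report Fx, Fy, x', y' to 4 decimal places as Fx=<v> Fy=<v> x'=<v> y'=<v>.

F_att = 1/4·(g−p) = 1/4·(-5,8) = (-1.2500,2.0000)
o1: d²=180 > ρ²=32 → inactive
o2: d²=145 > ρ²=32 → inactive
o3: d²=5 ≤ ρ²=32; F_rep = 18·(-2,-1)/5² = (-1.4400,-0.7200)
F = F_att + ΣF_rep = (-2.6900,1.2800)
p' = p + 1/5·F = (-2.5380,-7.7440)

Fx=-2.6900 Fy=1.2800 x'=-2.5380 y'=-7.7440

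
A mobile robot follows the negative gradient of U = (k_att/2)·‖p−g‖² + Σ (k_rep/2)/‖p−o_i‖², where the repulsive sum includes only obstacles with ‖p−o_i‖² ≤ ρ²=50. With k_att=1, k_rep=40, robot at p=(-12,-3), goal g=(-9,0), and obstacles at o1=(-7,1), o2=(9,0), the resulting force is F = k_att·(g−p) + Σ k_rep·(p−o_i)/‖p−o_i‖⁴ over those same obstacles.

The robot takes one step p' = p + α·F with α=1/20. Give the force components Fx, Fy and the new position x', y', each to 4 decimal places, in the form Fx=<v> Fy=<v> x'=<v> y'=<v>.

Fx=2.8810 Fy=2.9048 x'=-11.8559 y'=-2.8548

F_att = 1·(g−p) = 1·(3,3) = (3.0000,3.0000)
o1: d²=41 ≤ ρ²=50; F_rep = 40·(-5,-4)/41² = (-0.1190,-0.0952)
o2: d²=450 > ρ²=50 → inactive
F = F_att + ΣF_rep = (2.8810,2.9048)
p' = p + 1/20·F = (-11.8559,-2.8548)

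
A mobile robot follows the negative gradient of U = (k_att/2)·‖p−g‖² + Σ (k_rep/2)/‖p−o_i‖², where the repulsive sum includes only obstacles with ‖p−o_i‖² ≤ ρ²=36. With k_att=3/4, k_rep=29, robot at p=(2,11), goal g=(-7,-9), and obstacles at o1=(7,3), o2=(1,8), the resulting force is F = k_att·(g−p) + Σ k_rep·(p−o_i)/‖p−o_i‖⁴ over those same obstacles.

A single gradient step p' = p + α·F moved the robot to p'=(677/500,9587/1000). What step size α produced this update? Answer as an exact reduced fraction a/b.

F_att = 3/4·(g−p) = 3/4·(-9,-20) = (-6.7500,-15.0000)
o1: d²=89 > ρ²=36 → inactive
o2: d²=10 ≤ ρ²=36; F_rep = 29·(1,3)/10² = (0.2900,0.8700)
F = F_att + ΣF_rep = (-6.4600,-14.1300)
Δp = p'−p = (-0.6460,-1.4130); α = Δx/Fx = (-323/500) / (-323/50) = 1/10
check: Δy/Fy = (-1413/1000) / (-1413/100) = 1/10 ✓

α = 1/10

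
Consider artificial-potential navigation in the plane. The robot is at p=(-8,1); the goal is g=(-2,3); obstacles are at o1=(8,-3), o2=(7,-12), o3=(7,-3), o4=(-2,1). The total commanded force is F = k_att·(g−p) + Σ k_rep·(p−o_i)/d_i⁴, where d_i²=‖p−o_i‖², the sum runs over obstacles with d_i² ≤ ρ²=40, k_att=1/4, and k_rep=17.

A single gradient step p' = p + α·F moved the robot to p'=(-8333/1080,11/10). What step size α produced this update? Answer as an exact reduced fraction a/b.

F_att = 1/4·(g−p) = 1/4·(6,2) = (1.5000,0.5000)
o1: d²=272 > ρ²=40 → inactive
o2: d²=394 > ρ²=40 → inactive
o3: d²=241 > ρ²=40 → inactive
o4: d²=36 ≤ ρ²=40; F_rep = 17·(-6,0)/36² = (-0.0787,0.0000)
F = F_att + ΣF_rep = (1.4213,0.5000)
Δp = p'−p = (0.2843,0.1000); α = Δx/Fx = (307/1080) / (307/216) = 1/5
check: Δy/Fy = (1/10) / (1/2) = 1/5 ✓

α = 1/5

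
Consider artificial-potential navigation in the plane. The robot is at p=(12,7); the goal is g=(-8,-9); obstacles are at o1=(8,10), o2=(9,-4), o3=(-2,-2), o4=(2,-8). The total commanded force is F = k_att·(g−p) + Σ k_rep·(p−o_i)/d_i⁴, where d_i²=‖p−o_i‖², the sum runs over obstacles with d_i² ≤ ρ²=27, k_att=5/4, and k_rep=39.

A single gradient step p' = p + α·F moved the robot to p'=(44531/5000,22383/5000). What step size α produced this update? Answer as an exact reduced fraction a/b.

α = 1/8

F_att = 5/4·(g−p) = 5/4·(-20,-16) = (-25.0000,-20.0000)
o1: d²=25 ≤ ρ²=27; F_rep = 39·(4,-3)/25² = (0.2496,-0.1872)
o2: d²=130 > ρ²=27 → inactive
o3: d²=277 > ρ²=27 → inactive
o4: d²=325 > ρ²=27 → inactive
F = F_att + ΣF_rep = (-24.7504,-20.1872)
Δp = p'−p = (-3.0938,-2.5234); α = Δx/Fx = (-15469/5000) / (-15469/625) = 1/8
check: Δy/Fy = (-12617/5000) / (-12617/625) = 1/8 ✓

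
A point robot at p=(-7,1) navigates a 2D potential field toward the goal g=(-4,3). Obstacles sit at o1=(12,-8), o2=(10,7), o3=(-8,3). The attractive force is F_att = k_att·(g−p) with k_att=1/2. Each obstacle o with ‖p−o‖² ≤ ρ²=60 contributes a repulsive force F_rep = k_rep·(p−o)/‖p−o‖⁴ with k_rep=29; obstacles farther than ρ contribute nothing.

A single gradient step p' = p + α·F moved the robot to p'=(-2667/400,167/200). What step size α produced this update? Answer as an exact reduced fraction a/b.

α = 1/8

F_att = 1/2·(g−p) = 1/2·(3,2) = (1.5000,1.0000)
o1: d²=442 > ρ²=60 → inactive
o2: d²=325 > ρ²=60 → inactive
o3: d²=5 ≤ ρ²=60; F_rep = 29·(1,-2)/5² = (1.1600,-2.3200)
F = F_att + ΣF_rep = (2.6600,-1.3200)
Δp = p'−p = (0.3325,-0.1650); α = Δx/Fx = (133/400) / (133/50) = 1/8
check: Δy/Fy = (-33/200) / (-33/25) = 1/8 ✓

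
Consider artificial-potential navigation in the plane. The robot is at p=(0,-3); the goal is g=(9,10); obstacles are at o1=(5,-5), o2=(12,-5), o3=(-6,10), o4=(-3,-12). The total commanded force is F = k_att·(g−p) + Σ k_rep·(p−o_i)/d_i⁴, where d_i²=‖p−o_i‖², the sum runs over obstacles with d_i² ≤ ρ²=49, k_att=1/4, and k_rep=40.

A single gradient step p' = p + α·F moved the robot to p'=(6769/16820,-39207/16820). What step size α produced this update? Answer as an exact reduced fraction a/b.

F_att = 1/4·(g−p) = 1/4·(9,13) = (2.2500,3.2500)
o1: d²=29 ≤ ρ²=49; F_rep = 40·(-5,2)/29² = (-0.2378,0.0951)
o2: d²=148 > ρ²=49 → inactive
o3: d²=205 > ρ²=49 → inactive
o4: d²=90 > ρ²=49 → inactive
F = F_att + ΣF_rep = (2.0122,3.3451)
Δp = p'−p = (0.4024,0.6690); α = Δx/Fx = (6769/16820) / (6769/3364) = 1/5
check: Δy/Fy = (11253/16820) / (11253/3364) = 1/5 ✓

α = 1/5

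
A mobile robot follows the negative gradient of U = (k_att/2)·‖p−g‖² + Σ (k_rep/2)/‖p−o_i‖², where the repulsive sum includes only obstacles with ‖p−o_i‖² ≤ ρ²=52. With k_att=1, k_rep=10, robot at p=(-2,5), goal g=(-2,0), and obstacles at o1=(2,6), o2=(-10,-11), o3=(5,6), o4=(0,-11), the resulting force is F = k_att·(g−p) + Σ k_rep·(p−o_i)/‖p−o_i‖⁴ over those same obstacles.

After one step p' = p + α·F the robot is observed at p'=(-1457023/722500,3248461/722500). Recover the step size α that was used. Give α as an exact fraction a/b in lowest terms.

F_att = 1·(g−p) = 1·(0,-5) = (0.0000,-5.0000)
o1: d²=17 ≤ ρ²=52; F_rep = 10·(-4,-1)/17² = (-0.1384,-0.0346)
o2: d²=320 > ρ²=52 → inactive
o3: d²=50 ≤ ρ²=52; F_rep = 10·(-7,-1)/50² = (-0.0280,-0.0040)
o4: d²=260 > ρ²=52 → inactive
F = F_att + ΣF_rep = (-0.1664,-5.0386)
Δp = p'−p = (-0.0166,-0.5039); α = Δx/Fx = (-12023/722500) / (-12023/72250) = 1/10
check: Δy/Fy = (-364039/722500) / (-364039/72250) = 1/10 ✓

α = 1/10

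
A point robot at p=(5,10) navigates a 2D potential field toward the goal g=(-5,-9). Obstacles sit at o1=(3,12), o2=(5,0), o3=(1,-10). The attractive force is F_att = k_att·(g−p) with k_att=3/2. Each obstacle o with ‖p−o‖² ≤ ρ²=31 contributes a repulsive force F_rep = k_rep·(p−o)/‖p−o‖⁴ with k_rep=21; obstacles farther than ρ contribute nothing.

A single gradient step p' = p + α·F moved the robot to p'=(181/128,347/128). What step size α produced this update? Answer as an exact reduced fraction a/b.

α = 1/4

F_att = 3/2·(g−p) = 3/2·(-10,-19) = (-15.0000,-28.5000)
o1: d²=8 ≤ ρ²=31; F_rep = 21·(2,-2)/8² = (0.6562,-0.6562)
o2: d²=100 > ρ²=31 → inactive
o3: d²=416 > ρ²=31 → inactive
F = F_att + ΣF_rep = (-14.3438,-29.1562)
Δp = p'−p = (-3.5859,-7.2891); α = Δx/Fx = (-459/128) / (-459/32) = 1/4
check: Δy/Fy = (-933/128) / (-933/32) = 1/4 ✓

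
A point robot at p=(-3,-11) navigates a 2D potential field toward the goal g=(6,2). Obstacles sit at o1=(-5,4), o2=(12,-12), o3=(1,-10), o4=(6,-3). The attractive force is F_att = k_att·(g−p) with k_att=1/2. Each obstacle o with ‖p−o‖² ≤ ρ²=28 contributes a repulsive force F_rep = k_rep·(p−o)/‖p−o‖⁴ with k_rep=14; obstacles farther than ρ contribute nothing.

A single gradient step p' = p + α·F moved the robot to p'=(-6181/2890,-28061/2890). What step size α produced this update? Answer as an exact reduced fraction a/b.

α = 1/5

F_att = 1/2·(g−p) = 1/2·(9,13) = (4.5000,6.5000)
o1: d²=229 > ρ²=28 → inactive
o2: d²=226 > ρ²=28 → inactive
o3: d²=17 ≤ ρ²=28; F_rep = 14·(-4,-1)/17² = (-0.1938,-0.0484)
o4: d²=145 > ρ²=28 → inactive
F = F_att + ΣF_rep = (4.3062,6.4516)
Δp = p'−p = (0.8612,1.2903); α = Δx/Fx = (2489/2890) / (2489/578) = 1/5
check: Δy/Fy = (3729/2890) / (3729/578) = 1/5 ✓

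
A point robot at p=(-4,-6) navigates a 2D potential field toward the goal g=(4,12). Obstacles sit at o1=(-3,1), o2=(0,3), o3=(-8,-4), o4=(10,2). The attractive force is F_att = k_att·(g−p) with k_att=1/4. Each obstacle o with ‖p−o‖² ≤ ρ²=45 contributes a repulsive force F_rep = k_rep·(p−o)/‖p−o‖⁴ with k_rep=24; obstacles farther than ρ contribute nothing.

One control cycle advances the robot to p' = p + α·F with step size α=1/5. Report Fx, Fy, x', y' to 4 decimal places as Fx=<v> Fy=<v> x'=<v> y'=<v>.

Fx=2.2400 Fy=4.3800 x'=-3.5520 y'=-5.1240

F_att = 1/4·(g−p) = 1/4·(8,18) = (2.0000,4.5000)
o1: d²=50 > ρ²=45 → inactive
o2: d²=97 > ρ²=45 → inactive
o3: d²=20 ≤ ρ²=45; F_rep = 24·(4,-2)/20² = (0.2400,-0.1200)
o4: d²=260 > ρ²=45 → inactive
F = F_att + ΣF_rep = (2.2400,4.3800)
p' = p + 1/5·F = (-3.5520,-5.1240)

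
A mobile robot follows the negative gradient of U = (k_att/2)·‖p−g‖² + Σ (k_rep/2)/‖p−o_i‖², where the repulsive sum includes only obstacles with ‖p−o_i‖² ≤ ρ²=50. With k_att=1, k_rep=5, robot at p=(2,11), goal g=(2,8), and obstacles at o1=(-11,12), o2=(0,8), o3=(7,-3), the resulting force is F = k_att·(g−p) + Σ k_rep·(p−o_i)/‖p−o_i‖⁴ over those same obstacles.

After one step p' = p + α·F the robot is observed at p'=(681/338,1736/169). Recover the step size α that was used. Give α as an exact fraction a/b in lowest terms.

α = 1/4

F_att = 1·(g−p) = 1·(0,-3) = (0.0000,-3.0000)
o1: d²=170 > ρ²=50 → inactive
o2: d²=13 ≤ ρ²=50; F_rep = 5·(2,3)/13² = (0.0592,0.0888)
o3: d²=221 > ρ²=50 → inactive
F = F_att + ΣF_rep = (0.0592,-2.9112)
Δp = p'−p = (0.0148,-0.7278); α = Δx/Fx = (5/338) / (10/169) = 1/4
check: Δy/Fy = (-123/169) / (-492/169) = 1/4 ✓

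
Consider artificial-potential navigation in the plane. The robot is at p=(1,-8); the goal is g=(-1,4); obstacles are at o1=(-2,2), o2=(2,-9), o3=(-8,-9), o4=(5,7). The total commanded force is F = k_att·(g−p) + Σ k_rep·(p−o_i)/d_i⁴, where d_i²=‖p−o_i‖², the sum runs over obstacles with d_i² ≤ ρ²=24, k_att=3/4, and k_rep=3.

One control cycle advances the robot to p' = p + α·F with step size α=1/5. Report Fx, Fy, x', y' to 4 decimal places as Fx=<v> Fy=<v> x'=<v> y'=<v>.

F_att = 3/4·(g−p) = 3/4·(-2,12) = (-1.5000,9.0000)
o1: d²=109 > ρ²=24 → inactive
o2: d²=2 ≤ ρ²=24; F_rep = 3·(-1,1)/2² = (-0.7500,0.7500)
o3: d²=82 > ρ²=24 → inactive
o4: d²=241 > ρ²=24 → inactive
F = F_att + ΣF_rep = (-2.2500,9.7500)
p' = p + 1/5·F = (0.5500,-6.0500)

Fx=-2.2500 Fy=9.7500 x'=0.5500 y'=-6.0500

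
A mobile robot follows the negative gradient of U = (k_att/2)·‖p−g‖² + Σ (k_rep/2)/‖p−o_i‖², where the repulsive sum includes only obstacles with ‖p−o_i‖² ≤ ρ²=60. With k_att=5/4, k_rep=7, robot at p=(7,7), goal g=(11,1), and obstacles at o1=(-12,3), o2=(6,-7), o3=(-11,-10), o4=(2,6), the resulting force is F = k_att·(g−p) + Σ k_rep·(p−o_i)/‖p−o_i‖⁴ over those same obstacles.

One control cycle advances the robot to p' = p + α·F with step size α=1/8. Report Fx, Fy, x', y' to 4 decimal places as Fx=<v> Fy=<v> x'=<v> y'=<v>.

F_att = 5/4·(g−p) = 5/4·(4,-6) = (5.0000,-7.5000)
o1: d²=377 > ρ²=60 → inactive
o2: d²=197 > ρ²=60 → inactive
o3: d²=613 > ρ²=60 → inactive
o4: d²=26 ≤ ρ²=60; F_rep = 7·(5,1)/26² = (0.0518,0.0104)
F = F_att + ΣF_rep = (5.0518,-7.4896)
p' = p + 1/8·F = (7.6315,6.0638)

Fx=5.0518 Fy=-7.4896 x'=7.6315 y'=6.0638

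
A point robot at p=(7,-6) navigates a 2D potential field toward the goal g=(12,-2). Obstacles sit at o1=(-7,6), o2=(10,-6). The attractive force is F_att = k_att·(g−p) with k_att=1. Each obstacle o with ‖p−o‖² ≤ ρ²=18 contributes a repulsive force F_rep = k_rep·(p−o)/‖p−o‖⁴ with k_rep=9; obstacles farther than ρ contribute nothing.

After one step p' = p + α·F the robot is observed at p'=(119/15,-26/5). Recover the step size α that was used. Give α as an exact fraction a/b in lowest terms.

α = 1/5

F_att = 1·(g−p) = 1·(5,4) = (5.0000,4.0000)
o1: d²=340 > ρ²=18 → inactive
o2: d²=9 ≤ ρ²=18; F_rep = 9·(-3,0)/9² = (-0.3333,0.0000)
F = F_att + ΣF_rep = (4.6667,4.0000)
Δp = p'−p = (0.9333,0.8000); α = Δx/Fx = (14/15) / (14/3) = 1/5
check: Δy/Fy = (4/5) / (4) = 1/5 ✓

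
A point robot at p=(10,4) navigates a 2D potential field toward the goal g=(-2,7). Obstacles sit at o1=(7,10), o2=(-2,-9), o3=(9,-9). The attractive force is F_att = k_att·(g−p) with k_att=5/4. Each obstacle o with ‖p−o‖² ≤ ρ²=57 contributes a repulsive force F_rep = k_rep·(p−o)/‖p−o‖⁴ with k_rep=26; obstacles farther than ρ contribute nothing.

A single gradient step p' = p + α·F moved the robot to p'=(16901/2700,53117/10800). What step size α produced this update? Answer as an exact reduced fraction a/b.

α = 1/4

F_att = 5/4·(g−p) = 5/4·(-12,3) = (-15.0000,3.7500)
o1: d²=45 ≤ ρ²=57; F_rep = 26·(3,-6)/45² = (0.0385,-0.0770)
o2: d²=313 > ρ²=57 → inactive
o3: d²=170 > ρ²=57 → inactive
F = F_att + ΣF_rep = (-14.9615,3.6730)
Δp = p'−p = (-3.7404,0.9182); α = Δx/Fx = (-10099/2700) / (-10099/675) = 1/4
check: Δy/Fy = (9917/10800) / (9917/2700) = 1/4 ✓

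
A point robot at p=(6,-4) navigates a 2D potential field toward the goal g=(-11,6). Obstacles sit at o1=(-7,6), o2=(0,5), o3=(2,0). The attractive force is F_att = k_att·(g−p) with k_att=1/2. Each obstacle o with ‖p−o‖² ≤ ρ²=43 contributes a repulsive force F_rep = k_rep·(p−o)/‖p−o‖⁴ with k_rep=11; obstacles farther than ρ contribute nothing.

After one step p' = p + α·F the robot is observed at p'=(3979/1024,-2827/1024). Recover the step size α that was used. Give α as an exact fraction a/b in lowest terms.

α = 1/4

F_att = 1/2·(g−p) = 1/2·(-17,10) = (-8.5000,5.0000)
o1: d²=269 > ρ²=43 → inactive
o2: d²=117 > ρ²=43 → inactive
o3: d²=32 ≤ ρ²=43; F_rep = 11·(4,-4)/32² = (0.0430,-0.0430)
F = F_att + ΣF_rep = (-8.4570,4.9570)
Δp = p'−p = (-2.1143,1.2393); α = Δx/Fx = (-2165/1024) / (-2165/256) = 1/4
check: Δy/Fy = (1269/1024) / (1269/256) = 1/4 ✓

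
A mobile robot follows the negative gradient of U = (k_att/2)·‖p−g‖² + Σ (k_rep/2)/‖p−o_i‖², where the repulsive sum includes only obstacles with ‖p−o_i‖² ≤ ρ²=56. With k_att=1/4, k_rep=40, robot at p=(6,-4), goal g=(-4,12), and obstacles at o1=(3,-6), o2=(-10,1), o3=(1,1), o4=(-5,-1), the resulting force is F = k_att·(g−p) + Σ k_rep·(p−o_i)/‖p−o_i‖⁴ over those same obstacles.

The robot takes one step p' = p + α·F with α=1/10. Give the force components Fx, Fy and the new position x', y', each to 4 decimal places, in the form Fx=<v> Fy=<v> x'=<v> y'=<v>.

F_att = 1/4·(g−p) = 1/4·(-10,16) = (-2.5000,4.0000)
o1: d²=13 ≤ ρ²=56; F_rep = 40·(3,2)/13² = (0.7101,0.4734)
o2: d²=281 > ρ²=56 → inactive
o3: d²=50 ≤ ρ²=56; F_rep = 40·(5,-5)/50² = (0.0800,-0.0800)
o4: d²=130 > ρ²=56 → inactive
F = F_att + ΣF_rep = (-1.7099,4.3934)
p' = p + 1/10·F = (5.8290,-3.5607)

Fx=-1.7099 Fy=4.3934 x'=5.8290 y'=-3.5607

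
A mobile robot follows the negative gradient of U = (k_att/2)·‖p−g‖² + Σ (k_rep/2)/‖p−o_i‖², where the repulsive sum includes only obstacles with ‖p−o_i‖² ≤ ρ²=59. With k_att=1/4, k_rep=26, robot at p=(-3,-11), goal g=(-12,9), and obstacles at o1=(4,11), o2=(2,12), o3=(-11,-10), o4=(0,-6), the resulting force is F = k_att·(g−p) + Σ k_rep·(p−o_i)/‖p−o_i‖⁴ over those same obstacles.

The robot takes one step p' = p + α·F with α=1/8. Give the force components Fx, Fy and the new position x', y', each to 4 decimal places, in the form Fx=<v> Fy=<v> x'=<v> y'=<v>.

Fx=-2.3175 Fy=4.8875 x'=-3.2897 y'=-10.3891

F_att = 1/4·(g−p) = 1/4·(-9,20) = (-2.2500,5.0000)
o1: d²=533 > ρ²=59 → inactive
o2: d²=554 > ρ²=59 → inactive
o3: d²=65 > ρ²=59 → inactive
o4: d²=34 ≤ ρ²=59; F_rep = 26·(-3,-5)/34² = (-0.0675,-0.1125)
F = F_att + ΣF_rep = (-2.3175,4.8875)
p' = p + 1/8·F = (-3.2897,-10.3891)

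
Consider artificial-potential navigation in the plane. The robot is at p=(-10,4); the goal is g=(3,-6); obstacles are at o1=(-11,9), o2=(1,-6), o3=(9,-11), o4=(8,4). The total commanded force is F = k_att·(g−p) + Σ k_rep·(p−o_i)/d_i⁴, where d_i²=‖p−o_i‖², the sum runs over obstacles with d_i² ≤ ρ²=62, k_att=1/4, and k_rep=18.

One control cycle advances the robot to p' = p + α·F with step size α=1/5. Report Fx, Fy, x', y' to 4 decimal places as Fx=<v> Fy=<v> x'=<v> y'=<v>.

F_att = 1/4·(g−p) = 1/4·(13,-10) = (3.2500,-2.5000)
o1: d²=26 ≤ ρ²=62; F_rep = 18·(1,-5)/26² = (0.0266,-0.1331)
o2: d²=221 > ρ²=62 → inactive
o3: d²=586 > ρ²=62 → inactive
o4: d²=324 > ρ²=62 → inactive
F = F_att + ΣF_rep = (3.2766,-2.6331)
p' = p + 1/5·F = (-9.3447,3.4734)

Fx=3.2766 Fy=-2.6331 x'=-9.3447 y'=3.4734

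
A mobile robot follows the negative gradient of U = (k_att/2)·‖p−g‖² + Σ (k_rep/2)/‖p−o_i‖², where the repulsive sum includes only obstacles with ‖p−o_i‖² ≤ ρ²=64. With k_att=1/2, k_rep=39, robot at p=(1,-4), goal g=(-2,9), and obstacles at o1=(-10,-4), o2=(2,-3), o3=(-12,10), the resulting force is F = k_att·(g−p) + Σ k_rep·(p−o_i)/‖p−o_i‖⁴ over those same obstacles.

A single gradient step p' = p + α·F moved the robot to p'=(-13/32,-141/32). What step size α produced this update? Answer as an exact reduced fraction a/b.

F_att = 1/2·(g−p) = 1/2·(-3,13) = (-1.5000,6.5000)
o1: d²=121 > ρ²=64 → inactive
o2: d²=2 ≤ ρ²=64; F_rep = 39·(-1,-1)/2² = (-9.7500,-9.7500)
o3: d²=365 > ρ²=64 → inactive
F = F_att + ΣF_rep = (-11.2500,-3.2500)
Δp = p'−p = (-1.4062,-0.4062); α = Δx/Fx = (-45/32) / (-45/4) = 1/8
check: Δy/Fy = (-13/32) / (-13/4) = 1/8 ✓

α = 1/8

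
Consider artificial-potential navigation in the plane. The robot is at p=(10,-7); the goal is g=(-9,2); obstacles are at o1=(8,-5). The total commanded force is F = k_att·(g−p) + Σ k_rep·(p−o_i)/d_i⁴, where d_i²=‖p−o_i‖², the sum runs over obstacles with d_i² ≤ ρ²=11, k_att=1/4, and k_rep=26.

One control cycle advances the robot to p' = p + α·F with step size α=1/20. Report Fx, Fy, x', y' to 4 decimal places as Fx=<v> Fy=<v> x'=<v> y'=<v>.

Fx=-3.9375 Fy=1.4375 x'=9.8031 y'=-6.9281

F_att = 1/4·(g−p) = 1/4·(-19,9) = (-4.7500,2.2500)
o1: d²=8 ≤ ρ²=11; F_rep = 26·(2,-2)/8² = (0.8125,-0.8125)
F = F_att + ΣF_rep = (-3.9375,1.4375)
p' = p + 1/20·F = (9.8031,-6.9281)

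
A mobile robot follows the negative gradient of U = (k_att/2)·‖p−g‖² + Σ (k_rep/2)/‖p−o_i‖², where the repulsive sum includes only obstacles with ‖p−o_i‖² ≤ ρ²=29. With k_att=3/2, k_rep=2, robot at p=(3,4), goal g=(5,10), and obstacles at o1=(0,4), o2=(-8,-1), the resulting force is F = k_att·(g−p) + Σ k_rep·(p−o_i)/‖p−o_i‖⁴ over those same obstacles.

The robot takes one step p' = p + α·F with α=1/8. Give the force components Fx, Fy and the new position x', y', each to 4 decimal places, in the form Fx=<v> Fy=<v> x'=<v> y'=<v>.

Fx=3.0741 Fy=9.0000 x'=3.3843 y'=5.1250

F_att = 3/2·(g−p) = 3/2·(2,6) = (3.0000,9.0000)
o1: d²=9 ≤ ρ²=29; F_rep = 2·(3,0)/9² = (0.0741,0.0000)
o2: d²=146 > ρ²=29 → inactive
F = F_att + ΣF_rep = (3.0741,9.0000)
p' = p + 1/8·F = (3.3843,5.1250)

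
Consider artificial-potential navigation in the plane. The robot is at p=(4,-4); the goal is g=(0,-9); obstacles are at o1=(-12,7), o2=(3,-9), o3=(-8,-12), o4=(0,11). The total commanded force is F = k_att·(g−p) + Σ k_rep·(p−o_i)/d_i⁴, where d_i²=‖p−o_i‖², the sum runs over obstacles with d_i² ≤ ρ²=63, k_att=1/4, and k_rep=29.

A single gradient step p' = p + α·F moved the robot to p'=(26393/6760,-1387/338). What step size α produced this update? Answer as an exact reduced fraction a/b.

F_att = 1/4·(g−p) = 1/4·(-4,-5) = (-1.0000,-1.2500)
o1: d²=377 > ρ²=63 → inactive
o2: d²=26 ≤ ρ²=63; F_rep = 29·(1,5)/26² = (0.0429,0.2145)
o3: d²=208 > ρ²=63 → inactive
o4: d²=241 > ρ²=63 → inactive
F = F_att + ΣF_rep = (-0.9571,-1.0355)
Δp = p'−p = (-0.0957,-0.1036); α = Δx/Fx = (-647/6760) / (-647/676) = 1/10
check: Δy/Fy = (-35/338) / (-175/169) = 1/10 ✓

α = 1/10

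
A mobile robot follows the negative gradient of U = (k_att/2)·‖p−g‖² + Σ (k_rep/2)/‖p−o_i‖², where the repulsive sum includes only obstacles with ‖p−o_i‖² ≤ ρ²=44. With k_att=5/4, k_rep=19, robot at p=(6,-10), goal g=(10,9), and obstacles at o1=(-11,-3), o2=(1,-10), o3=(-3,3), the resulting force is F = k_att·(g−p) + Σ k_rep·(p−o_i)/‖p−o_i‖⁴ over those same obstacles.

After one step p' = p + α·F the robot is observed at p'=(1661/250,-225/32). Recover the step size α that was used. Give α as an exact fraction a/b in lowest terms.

F_att = 5/4·(g−p) = 5/4·(4,19) = (5.0000,23.7500)
o1: d²=338 > ρ²=44 → inactive
o2: d²=25 ≤ ρ²=44; F_rep = 19·(5,0)/25² = (0.1520,0.0000)
o3: d²=250 > ρ²=44 → inactive
F = F_att + ΣF_rep = (5.1520,23.7500)
Δp = p'−p = (0.6440,2.9688); α = Δx/Fx = (161/250) / (644/125) = 1/8
check: Δy/Fy = (95/32) / (95/4) = 1/8 ✓

α = 1/8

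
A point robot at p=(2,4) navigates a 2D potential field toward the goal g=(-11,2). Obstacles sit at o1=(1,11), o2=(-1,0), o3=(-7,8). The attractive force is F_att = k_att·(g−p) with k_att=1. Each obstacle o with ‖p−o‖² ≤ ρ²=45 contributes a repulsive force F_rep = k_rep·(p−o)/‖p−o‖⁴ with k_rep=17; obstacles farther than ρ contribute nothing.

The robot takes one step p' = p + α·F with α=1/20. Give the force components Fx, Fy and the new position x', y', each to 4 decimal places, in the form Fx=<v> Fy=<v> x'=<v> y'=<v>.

Fx=-12.9184 Fy=-1.8912 x'=1.3541 y'=3.9054

F_att = 1·(g−p) = 1·(-13,-2) = (-13.0000,-2.0000)
o1: d²=50 > ρ²=45 → inactive
o2: d²=25 ≤ ρ²=45; F_rep = 17·(3,4)/25² = (0.0816,0.1088)
o3: d²=97 > ρ²=45 → inactive
F = F_att + ΣF_rep = (-12.9184,-1.8912)
p' = p + 1/20·F = (1.3541,3.9054)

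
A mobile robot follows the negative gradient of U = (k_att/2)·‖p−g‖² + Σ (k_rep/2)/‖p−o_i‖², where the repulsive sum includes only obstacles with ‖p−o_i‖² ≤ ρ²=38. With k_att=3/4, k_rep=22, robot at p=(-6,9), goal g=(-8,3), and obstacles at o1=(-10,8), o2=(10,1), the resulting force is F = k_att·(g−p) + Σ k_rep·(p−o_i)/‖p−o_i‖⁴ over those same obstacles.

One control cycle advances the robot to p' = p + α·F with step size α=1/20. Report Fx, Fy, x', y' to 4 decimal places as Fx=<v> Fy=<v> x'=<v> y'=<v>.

F_att = 3/4·(g−p) = 3/4·(-2,-6) = (-1.5000,-4.5000)
o1: d²=17 ≤ ρ²=38; F_rep = 22·(4,1)/17² = (0.3045,0.0761)
o2: d²=320 > ρ²=38 → inactive
F = F_att + ΣF_rep = (-1.1955,-4.4239)
p' = p + 1/20·F = (-6.0598,8.7788)

Fx=-1.1955 Fy=-4.4239 x'=-6.0598 y'=8.7788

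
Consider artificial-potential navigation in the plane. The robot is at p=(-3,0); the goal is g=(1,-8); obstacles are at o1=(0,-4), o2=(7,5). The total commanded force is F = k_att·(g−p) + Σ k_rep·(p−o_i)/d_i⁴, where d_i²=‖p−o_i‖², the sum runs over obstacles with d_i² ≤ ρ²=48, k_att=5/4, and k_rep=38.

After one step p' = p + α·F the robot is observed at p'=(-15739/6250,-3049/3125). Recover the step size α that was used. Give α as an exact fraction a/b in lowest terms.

F_att = 5/4·(g−p) = 5/4·(4,-8) = (5.0000,-10.0000)
o1: d²=25 ≤ ρ²=48; F_rep = 38·(-3,4)/25² = (-0.1824,0.2432)
o2: d²=125 > ρ²=48 → inactive
F = F_att + ΣF_rep = (4.8176,-9.7568)
Δp = p'−p = (0.4818,-0.9757); α = Δx/Fx = (3011/6250) / (3011/625) = 1/10
check: Δy/Fy = (-3049/3125) / (-6098/625) = 1/10 ✓

α = 1/10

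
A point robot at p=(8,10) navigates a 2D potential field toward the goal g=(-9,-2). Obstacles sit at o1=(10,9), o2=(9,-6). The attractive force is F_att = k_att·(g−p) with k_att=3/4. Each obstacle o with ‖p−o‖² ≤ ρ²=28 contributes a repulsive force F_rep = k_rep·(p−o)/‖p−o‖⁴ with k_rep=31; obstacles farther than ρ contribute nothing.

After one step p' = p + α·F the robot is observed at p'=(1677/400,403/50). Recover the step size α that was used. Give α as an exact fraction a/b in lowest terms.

α = 1/4

F_att = 3/4·(g−p) = 3/4·(-17,-12) = (-12.7500,-9.0000)
o1: d²=5 ≤ ρ²=28; F_rep = 31·(-2,1)/5² = (-2.4800,1.2400)
o2: d²=257 > ρ²=28 → inactive
F = F_att + ΣF_rep = (-15.2300,-7.7600)
Δp = p'−p = (-3.8075,-1.9400); α = Δx/Fx = (-1523/400) / (-1523/100) = 1/4
check: Δy/Fy = (-97/50) / (-194/25) = 1/4 ✓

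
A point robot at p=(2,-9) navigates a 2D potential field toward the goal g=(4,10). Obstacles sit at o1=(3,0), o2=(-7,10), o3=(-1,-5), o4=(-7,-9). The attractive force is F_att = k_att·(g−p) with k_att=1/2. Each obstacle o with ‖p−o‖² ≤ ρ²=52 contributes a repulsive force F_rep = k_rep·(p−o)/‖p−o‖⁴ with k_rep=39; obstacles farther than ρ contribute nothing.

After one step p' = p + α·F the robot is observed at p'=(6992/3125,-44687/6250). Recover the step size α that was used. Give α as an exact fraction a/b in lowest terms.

α = 1/5

F_att = 1/2·(g−p) = 1/2·(2,19) = (1.0000,9.5000)
o1: d²=82 > ρ²=52 → inactive
o2: d²=442 > ρ²=52 → inactive
o3: d²=25 ≤ ρ²=52; F_rep = 39·(3,-4)/25² = (0.1872,-0.2496)
o4: d²=81 > ρ²=52 → inactive
F = F_att + ΣF_rep = (1.1872,9.2504)
Δp = p'−p = (0.2374,1.8501); α = Δx/Fx = (742/3125) / (742/625) = 1/5
check: Δy/Fy = (11563/6250) / (11563/1250) = 1/5 ✓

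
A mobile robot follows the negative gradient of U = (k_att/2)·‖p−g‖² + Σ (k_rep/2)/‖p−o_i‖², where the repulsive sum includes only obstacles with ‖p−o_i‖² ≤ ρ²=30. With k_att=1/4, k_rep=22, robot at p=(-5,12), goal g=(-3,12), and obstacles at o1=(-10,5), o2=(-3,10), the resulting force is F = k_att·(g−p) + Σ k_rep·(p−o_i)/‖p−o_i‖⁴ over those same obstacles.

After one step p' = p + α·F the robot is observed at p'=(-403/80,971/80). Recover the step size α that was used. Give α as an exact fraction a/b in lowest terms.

α = 1/5

F_att = 1/4·(g−p) = 1/4·(2,0) = (0.5000,0.0000)
o1: d²=74 > ρ²=30 → inactive
o2: d²=8 ≤ ρ²=30; F_rep = 22·(-2,2)/8² = (-0.6875,0.6875)
F = F_att + ΣF_rep = (-0.1875,0.6875)
Δp = p'−p = (-0.0375,0.1375); α = Δx/Fx = (-3/80) / (-3/16) = 1/5
check: Δy/Fy = (11/80) / (11/16) = 1/5 ✓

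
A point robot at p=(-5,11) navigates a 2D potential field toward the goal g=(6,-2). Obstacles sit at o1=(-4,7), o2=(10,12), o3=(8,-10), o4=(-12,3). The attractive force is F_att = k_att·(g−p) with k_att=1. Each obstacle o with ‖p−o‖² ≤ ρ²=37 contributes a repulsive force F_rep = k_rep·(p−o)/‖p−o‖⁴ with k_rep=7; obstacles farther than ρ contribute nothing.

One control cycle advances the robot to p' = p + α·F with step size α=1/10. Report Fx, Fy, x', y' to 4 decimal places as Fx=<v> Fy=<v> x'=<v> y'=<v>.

F_att = 1·(g−p) = 1·(11,-13) = (11.0000,-13.0000)
o1: d²=17 ≤ ρ²=37; F_rep = 7·(-1,4)/17² = (-0.0242,0.0969)
o2: d²=226 > ρ²=37 → inactive
o3: d²=610 > ρ²=37 → inactive
o4: d²=113 > ρ²=37 → inactive
F = F_att + ΣF_rep = (10.9758,-12.9031)
p' = p + 1/10·F = (-3.9024,9.7097)

Fx=10.9758 Fy=-12.9031 x'=-3.9024 y'=9.7097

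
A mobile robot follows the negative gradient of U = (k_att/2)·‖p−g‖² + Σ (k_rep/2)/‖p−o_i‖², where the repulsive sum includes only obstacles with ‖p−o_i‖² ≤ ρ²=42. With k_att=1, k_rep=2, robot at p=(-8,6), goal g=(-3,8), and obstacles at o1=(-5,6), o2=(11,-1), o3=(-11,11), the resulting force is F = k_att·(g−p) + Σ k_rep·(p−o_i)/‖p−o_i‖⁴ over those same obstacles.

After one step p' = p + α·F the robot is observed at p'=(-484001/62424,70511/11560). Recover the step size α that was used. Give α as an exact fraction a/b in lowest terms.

F_att = 1·(g−p) = 1·(5,2) = (5.0000,2.0000)
o1: d²=9 ≤ ρ²=42; F_rep = 2·(-3,0)/9² = (-0.0741,0.0000)
o2: d²=410 > ρ²=42 → inactive
o3: d²=34 ≤ ρ²=42; F_rep = 2·(3,-5)/34² = (0.0052,-0.0087)
F = F_att + ΣF_rep = (4.9311,1.9913)
Δp = p'−p = (0.2466,0.0996); α = Δx/Fx = (15391/62424) / (76955/15606) = 1/20
check: Δy/Fy = (1151/11560) / (1151/578) = 1/20 ✓

α = 1/20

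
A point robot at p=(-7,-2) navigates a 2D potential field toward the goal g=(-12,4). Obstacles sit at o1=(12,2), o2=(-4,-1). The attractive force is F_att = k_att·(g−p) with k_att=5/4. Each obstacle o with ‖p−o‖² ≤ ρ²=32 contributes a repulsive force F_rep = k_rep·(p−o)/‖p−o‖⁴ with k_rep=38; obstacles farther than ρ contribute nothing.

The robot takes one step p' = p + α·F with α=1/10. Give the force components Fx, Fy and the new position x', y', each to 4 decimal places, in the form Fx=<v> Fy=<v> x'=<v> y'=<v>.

F_att = 5/4·(g−p) = 5/4·(-5,6) = (-6.2500,7.5000)
o1: d²=377 > ρ²=32 → inactive
o2: d²=10 ≤ ρ²=32; F_rep = 38·(-3,-1)/10² = (-1.1400,-0.3800)
F = F_att + ΣF_rep = (-7.3900,7.1200)
p' = p + 1/10·F = (-7.7390,-1.2880)

Fx=-7.3900 Fy=7.1200 x'=-7.7390 y'=-1.2880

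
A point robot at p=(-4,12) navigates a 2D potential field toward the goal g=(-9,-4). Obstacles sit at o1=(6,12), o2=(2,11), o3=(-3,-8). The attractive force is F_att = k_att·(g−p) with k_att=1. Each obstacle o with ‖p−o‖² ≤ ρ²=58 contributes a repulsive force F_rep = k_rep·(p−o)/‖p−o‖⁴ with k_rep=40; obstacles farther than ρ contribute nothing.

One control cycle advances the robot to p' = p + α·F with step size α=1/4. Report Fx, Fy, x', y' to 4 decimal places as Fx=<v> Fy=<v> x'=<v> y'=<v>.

Fx=-5.1753 Fy=-15.9708 x'=-5.2938 y'=8.0073

F_att = 1·(g−p) = 1·(-5,-16) = (-5.0000,-16.0000)
o1: d²=100 > ρ²=58 → inactive
o2: d²=37 ≤ ρ²=58; F_rep = 40·(-6,1)/37² = (-0.1753,0.0292)
o3: d²=401 > ρ²=58 → inactive
F = F_att + ΣF_rep = (-5.1753,-15.9708)
p' = p + 1/4·F = (-5.2938,8.0073)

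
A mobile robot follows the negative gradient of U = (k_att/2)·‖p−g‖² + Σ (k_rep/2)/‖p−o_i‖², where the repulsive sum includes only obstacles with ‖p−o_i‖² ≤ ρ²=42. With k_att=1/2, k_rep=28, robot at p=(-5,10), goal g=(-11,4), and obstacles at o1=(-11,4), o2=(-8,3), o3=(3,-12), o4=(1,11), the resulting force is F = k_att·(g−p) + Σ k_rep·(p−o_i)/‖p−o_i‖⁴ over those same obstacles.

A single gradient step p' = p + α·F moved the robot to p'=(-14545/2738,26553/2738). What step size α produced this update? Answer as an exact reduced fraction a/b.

α = 1/10

F_att = 1/2·(g−p) = 1/2·(-6,-6) = (-3.0000,-3.0000)
o1: d²=72 > ρ²=42 → inactive
o2: d²=58 > ρ²=42 → inactive
o3: d²=548 > ρ²=42 → inactive
o4: d²=37 ≤ ρ²=42; F_rep = 28·(-6,-1)/37² = (-0.1227,-0.0205)
F = F_att + ΣF_rep = (-3.1227,-3.0205)
Δp = p'−p = (-0.3123,-0.3020); α = Δx/Fx = (-855/2738) / (-4275/1369) = 1/10
check: Δy/Fy = (-827/2738) / (-4135/1369) = 1/10 ✓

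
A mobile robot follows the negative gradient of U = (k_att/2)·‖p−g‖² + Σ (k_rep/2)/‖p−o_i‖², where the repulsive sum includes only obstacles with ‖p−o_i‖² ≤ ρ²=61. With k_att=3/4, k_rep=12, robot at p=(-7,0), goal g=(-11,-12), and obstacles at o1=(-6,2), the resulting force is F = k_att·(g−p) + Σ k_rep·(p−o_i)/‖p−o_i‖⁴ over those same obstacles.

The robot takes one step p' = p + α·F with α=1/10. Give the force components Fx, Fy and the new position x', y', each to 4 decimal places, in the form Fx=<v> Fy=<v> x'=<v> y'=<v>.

Fx=-3.4800 Fy=-9.9600 x'=-7.3480 y'=-0.9960

F_att = 3/4·(g−p) = 3/4·(-4,-12) = (-3.0000,-9.0000)
o1: d²=5 ≤ ρ²=61; F_rep = 12·(-1,-2)/5² = (-0.4800,-0.9600)
F = F_att + ΣF_rep = (-3.4800,-9.9600)
p' = p + 1/10·F = (-7.3480,-0.9960)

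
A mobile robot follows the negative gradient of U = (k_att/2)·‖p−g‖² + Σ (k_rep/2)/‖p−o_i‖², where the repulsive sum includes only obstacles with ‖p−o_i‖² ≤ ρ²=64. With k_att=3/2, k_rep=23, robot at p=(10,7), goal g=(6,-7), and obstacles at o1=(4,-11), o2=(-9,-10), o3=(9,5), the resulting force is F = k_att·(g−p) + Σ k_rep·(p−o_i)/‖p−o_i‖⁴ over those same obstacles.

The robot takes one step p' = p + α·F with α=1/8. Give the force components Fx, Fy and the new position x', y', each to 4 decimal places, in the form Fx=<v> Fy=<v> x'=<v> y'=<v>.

Fx=-5.0800 Fy=-19.1600 x'=9.3650 y'=4.6050

F_att = 3/2·(g−p) = 3/2·(-4,-14) = (-6.0000,-21.0000)
o1: d²=360 > ρ²=64 → inactive
o2: d²=650 > ρ²=64 → inactive
o3: d²=5 ≤ ρ²=64; F_rep = 23·(1,2)/5² = (0.9200,1.8400)
F = F_att + ΣF_rep = (-5.0800,-19.1600)
p' = p + 1/8·F = (9.3650,4.6050)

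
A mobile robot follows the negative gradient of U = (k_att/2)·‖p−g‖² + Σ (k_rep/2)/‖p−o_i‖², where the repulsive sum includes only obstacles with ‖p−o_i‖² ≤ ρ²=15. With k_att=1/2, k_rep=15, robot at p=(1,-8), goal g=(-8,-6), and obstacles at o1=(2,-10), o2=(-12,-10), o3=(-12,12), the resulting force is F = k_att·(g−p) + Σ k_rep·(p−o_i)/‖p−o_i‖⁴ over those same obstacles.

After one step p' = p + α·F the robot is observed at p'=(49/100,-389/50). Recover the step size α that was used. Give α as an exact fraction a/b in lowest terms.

α = 1/10

F_att = 1/2·(g−p) = 1/2·(-9,2) = (-4.5000,1.0000)
o1: d²=5 ≤ ρ²=15; F_rep = 15·(-1,2)/5² = (-0.6000,1.2000)
o2: d²=173 > ρ²=15 → inactive
o3: d²=569 > ρ²=15 → inactive
F = F_att + ΣF_rep = (-5.1000,2.2000)
Δp = p'−p = (-0.5100,0.2200); α = Δx/Fx = (-51/100) / (-51/10) = 1/10
check: Δy/Fy = (11/50) / (11/5) = 1/10 ✓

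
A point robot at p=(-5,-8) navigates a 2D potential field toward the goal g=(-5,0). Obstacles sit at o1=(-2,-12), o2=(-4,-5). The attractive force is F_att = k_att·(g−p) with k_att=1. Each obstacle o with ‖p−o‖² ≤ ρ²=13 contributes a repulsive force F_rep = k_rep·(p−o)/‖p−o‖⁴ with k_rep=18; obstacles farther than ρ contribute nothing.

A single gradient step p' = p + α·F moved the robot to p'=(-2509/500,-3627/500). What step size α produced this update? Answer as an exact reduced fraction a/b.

F_att = 1·(g−p) = 1·(0,8) = (0.0000,8.0000)
o1: d²=25 > ρ²=13 → inactive
o2: d²=10 ≤ ρ²=13; F_rep = 18·(-1,-3)/10² = (-0.1800,-0.5400)
F = F_att + ΣF_rep = (-0.1800,7.4600)
Δp = p'−p = (-0.0180,0.7460); α = Δx/Fx = (-9/500) / (-9/50) = 1/10
check: Δy/Fy = (373/500) / (373/50) = 1/10 ✓

α = 1/10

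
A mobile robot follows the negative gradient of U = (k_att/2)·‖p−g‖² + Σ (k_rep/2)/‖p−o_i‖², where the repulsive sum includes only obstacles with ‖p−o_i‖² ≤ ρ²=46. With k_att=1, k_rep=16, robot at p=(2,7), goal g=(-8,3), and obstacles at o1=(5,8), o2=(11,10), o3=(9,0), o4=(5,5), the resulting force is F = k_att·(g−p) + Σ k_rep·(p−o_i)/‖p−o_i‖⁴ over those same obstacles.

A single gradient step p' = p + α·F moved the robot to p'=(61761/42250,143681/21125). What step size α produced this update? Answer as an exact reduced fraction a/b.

α = 1/20

F_att = 1·(g−p) = 1·(-10,-4) = (-10.0000,-4.0000)
o1: d²=10 ≤ ρ²=46; F_rep = 16·(-3,-1)/10² = (-0.4800,-0.1600)
o2: d²=90 > ρ²=46 → inactive
o3: d²=98 > ρ²=46 → inactive
o4: d²=13 ≤ ρ²=46; F_rep = 16·(-3,2)/13² = (-0.2840,0.1893)
F = F_att + ΣF_rep = (-10.7640,-3.9707)
Δp = p'−p = (-0.5382,-0.1985); α = Δx/Fx = (-22739/42250) / (-45478/4225) = 1/20
check: Δy/Fy = (-4194/21125) / (-16776/4225) = 1/20 ✓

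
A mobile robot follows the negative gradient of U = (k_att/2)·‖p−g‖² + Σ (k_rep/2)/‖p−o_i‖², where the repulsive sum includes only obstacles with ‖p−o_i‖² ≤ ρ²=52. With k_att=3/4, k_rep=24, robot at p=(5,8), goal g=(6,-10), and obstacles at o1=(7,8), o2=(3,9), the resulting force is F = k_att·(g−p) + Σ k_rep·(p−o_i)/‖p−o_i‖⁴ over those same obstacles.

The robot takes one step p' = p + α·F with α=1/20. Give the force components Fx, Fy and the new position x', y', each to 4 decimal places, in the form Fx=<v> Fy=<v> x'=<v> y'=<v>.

Fx=-0.3300 Fy=-14.4600 x'=4.9835 y'=7.2770

F_att = 3/4·(g−p) = 3/4·(1,-18) = (0.7500,-13.5000)
o1: d²=4 ≤ ρ²=52; F_rep = 24·(-2,0)/4² = (-3.0000,0.0000)
o2: d²=5 ≤ ρ²=52; F_rep = 24·(2,-1)/5² = (1.9200,-0.9600)
F = F_att + ΣF_rep = (-0.3300,-14.4600)
p' = p + 1/20·F = (4.9835,7.2770)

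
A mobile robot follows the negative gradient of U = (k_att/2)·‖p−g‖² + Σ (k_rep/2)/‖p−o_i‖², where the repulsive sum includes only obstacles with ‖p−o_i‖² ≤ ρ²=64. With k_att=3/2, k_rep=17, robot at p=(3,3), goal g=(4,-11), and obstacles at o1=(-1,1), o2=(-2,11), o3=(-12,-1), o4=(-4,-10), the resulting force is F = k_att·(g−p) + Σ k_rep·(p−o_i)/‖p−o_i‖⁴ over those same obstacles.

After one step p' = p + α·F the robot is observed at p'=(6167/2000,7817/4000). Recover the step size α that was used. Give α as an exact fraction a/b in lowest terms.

F_att = 3/2·(g−p) = 3/2·(1,-14) = (1.5000,-21.0000)
o1: d²=20 ≤ ρ²=64; F_rep = 17·(4,2)/20² = (0.1700,0.0850)
o2: d²=89 > ρ²=64 → inactive
o3: d²=241 > ρ²=64 → inactive
o4: d²=218 > ρ²=64 → inactive
F = F_att + ΣF_rep = (1.6700,-20.9150)
Δp = p'−p = (0.0835,-1.0457); α = Δx/Fx = (167/2000) / (167/100) = 1/20
check: Δy/Fy = (-4183/4000) / (-4183/200) = 1/20 ✓

α = 1/20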